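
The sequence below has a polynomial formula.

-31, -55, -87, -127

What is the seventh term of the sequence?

Δ: -24, -32, -40
Δ²: -8, -8
The second differences are constant (-8).
-40 − 8 = -48;  -127 − 48 = -175
-48 − 8 = -56;  -175 − 56 = -231
-56 − 8 = -64;  -231 − 64 = -295

-295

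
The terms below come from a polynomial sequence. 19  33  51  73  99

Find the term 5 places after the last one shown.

289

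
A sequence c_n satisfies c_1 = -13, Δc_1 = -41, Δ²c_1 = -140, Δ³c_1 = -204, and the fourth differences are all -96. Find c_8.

-13740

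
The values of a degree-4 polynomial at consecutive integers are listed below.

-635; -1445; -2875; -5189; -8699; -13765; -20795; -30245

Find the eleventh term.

D1: -810 , -1430 , -2314 , -3510 , -5066 , -7030 , -9450
D2: -620 , -884 , -1196 , -1556 , -1964 , -2420
D3: -264 , -312 , -360 , -408 , -456
D4: -48 , -48 , -48 , -48
The fourth differences are constant (-48).
-456 − 48 = -504;  -2420 − 504 = -2924;  -9450 − 2924 = -12374;  -30245 − 12374 = -42619
-504 − 48 = -552;  -2924 − 552 = -3476;  -12374 − 3476 = -15850;  -42619 − 15850 = -58469
-552 − 48 = -600;  -3476 − 600 = -4076;  -15850 − 4076 = -19926;  -58469 − 19926 = -78395

-78395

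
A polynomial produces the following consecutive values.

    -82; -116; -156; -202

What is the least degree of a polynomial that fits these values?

2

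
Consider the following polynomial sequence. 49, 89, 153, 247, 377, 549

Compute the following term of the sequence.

D1: 40  64  94  130  172
D2: 24  30  36  42
D3: 6  6  6
The third differences are constant (6).
42 + 6 = 48;  172 + 48 = 220;  549 + 220 = 769

769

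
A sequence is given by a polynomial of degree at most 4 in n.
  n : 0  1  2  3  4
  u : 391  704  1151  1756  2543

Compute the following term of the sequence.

3536

313  447  605  787
134  158  182
24  24
The third differences are constant (24).
182 + 24 = 206;  787 + 206 = 993;  2543 + 993 = 3536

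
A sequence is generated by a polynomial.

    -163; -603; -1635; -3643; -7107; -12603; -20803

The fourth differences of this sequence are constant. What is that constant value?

-96

First differences: -440, -1032, -2008, -3464, -5496, -8200
Second differences: -592, -976, -1456, -2032, -2704
Third differences: -384, -480, -576, -672
Fourth differences: -96, -96, -96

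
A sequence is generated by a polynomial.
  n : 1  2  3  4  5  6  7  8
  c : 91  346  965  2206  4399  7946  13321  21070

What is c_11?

65101

Δ: 255, 619, 1241, 2193, 3547, 5375, 7749
Δ²: 364, 622, 952, 1354, 1828, 2374
Δ³: 258, 330, 402, 474, 546
Δ⁴: 72, 72, 72, 72
Fourth differences constant at 72.
546 + 72 = 618;  2374 + 618 = 2992;  7749 + 2992 = 10741;  21070 + 10741 = 31811
618 + 72 = 690;  2992 + 690 = 3682;  10741 + 3682 = 14423;  31811 + 14423 = 46234
690 + 72 = 762;  3682 + 762 = 4444;  14423 + 4444 = 18867;  46234 + 18867 = 65101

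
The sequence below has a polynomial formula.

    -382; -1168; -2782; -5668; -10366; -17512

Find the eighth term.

-42172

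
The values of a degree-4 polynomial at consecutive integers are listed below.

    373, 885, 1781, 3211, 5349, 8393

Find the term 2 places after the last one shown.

18111

First differences: 512, 896, 1430, 2138, 3044
Second differences: 384, 534, 708, 906
Third differences: 150, 174, 198
Fourth differences: 24, 24
The fourth differences are constant (24).
198 + 24 = 222;  906 + 222 = 1128;  3044 + 1128 = 4172;  8393 + 4172 = 12565
222 + 24 = 246;  1128 + 246 = 1374;  4172 + 1374 = 5546;  12565 + 5546 = 18111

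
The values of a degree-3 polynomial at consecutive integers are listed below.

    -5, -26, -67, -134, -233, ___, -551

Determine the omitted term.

Using the first 5 terms:
First differences: -21, -41, -67, -99
Second differences: -20, -26, -32
Third differences: -6, -6
Constant third difference = -6.
Extend forward: -32 − 6 = -38;  -99 − 38 = -137;  -233 − 137 = -370

-370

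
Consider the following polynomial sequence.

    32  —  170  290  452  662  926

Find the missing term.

Using the last 5 terms:
Δ: 120  162  210  264
Δ²: 42  48  54
Δ³: 6  6
Constant third difference = 6.
Extend backward: 42 − 6 = 36;  120 − 36 = 84;  170 − 84 = 86

86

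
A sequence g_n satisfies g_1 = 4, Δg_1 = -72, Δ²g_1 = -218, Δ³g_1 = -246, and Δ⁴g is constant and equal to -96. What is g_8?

-17048

Build the table forward from the leading diagonal:
D4: -96, -96, -96, -96, -96, -96, -96, -96
D3: -246, -342, -438, -534, -630, -726, -822, -918
D2: -218, -464, -806, -1244, -1778, -2408, -3134, -3956
D1: -72, -290, -754, -1560, -2804, -4582, -6990, -10124
g: 4, -68, -358, -1112, -2672, -5476, -10058, -17048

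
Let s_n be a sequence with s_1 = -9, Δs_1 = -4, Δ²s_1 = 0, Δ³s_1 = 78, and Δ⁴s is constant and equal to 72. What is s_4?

Build the table forward from the leading diagonal:
Δ⁴: 72  72  72  72
Δ³: 78  150  222  294
Δ²: 0  78  228  450
Δ: -4  -4  74  302
s: -9  -13  -17  57

57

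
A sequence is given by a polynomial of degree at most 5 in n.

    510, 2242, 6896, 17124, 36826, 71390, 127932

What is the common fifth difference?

240

Δ: 1732, 4654, 10228, 19702, 34564, 56542
Δ²: 2922, 5574, 9474, 14862, 21978
Δ³: 2652, 3900, 5388, 7116
Δ⁴: 1248, 1488, 1728
Δ⁵: 240, 240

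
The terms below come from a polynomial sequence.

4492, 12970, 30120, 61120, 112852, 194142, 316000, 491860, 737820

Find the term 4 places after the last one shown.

2851300

8478 , 17150 , 31000 , 51732 , 81290 , 121858 , 175860 , 245960
8672 , 13850 , 20732 , 29558 , 40568 , 54002 , 70100
5178 , 6882 , 8826 , 11010 , 13434 , 16098
1704 , 1944 , 2184 , 2424 , 2664
240 , 240 , 240 , 240
Fifth differences constant at 240.
2664 + 240 = 2904;  16098 + 2904 = 19002;  70100 + 19002 = 89102;  245960 + 89102 = 335062;  737820 + 335062 = 1072882
2904 + 240 = 3144;  19002 + 3144 = 22146;  89102 + 22146 = 111248;  335062 + 111248 = 446310;  1072882 + 446310 = 1519192
3144 + 240 = 3384;  22146 + 3384 = 25530;  111248 + 25530 = 136778;  446310 + 136778 = 583088;  1519192 + 583088 = 2102280
3384 + 240 = 3624;  25530 + 3624 = 29154;  136778 + 29154 = 165932;  583088 + 165932 = 749020;  2102280 + 749020 = 2851300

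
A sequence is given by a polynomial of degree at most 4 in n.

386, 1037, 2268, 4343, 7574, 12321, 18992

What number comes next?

D1: 651, 1231, 2075, 3231, 4747, 6671
D2: 580, 844, 1156, 1516, 1924
D3: 264, 312, 360, 408
D4: 48, 48, 48
The fourth differences are constant (48).
408 + 48 = 456;  1924 + 456 = 2380;  6671 + 2380 = 9051;  18992 + 9051 = 28043

28043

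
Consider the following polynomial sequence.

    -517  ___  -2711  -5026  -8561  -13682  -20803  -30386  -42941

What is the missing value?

Using the last 7 terms:
Δ: -2315, -3535, -5121, -7121, -9583, -12555
Δ²: -1220, -1586, -2000, -2462, -2972
Δ³: -366, -414, -462, -510
Δ⁴: -48, -48, -48
Constant fourth difference = -48.
Extend backward: -366 + 48 = -318;  -1220 + 318 = -902;  -2315 + 902 = -1413;  -2711 + 1413 = -1298

-1298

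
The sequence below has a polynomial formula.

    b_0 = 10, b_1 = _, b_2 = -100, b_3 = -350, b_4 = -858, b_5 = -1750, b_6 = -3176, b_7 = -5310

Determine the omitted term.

-6

Using the last 6 terms:
D1: -250, -508, -892, -1426, -2134
D2: -258, -384, -534, -708
D3: -126, -150, -174
D4: -24, -24
Constant fourth difference = -24.
Extend backward: -126 + 24 = -102;  -258 + 102 = -156;  -250 + 156 = -94;  -100 + 94 = -6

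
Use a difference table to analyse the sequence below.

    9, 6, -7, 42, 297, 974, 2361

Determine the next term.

4818

D1: -3 , -13 , 49 , 255 , 677 , 1387
D2: -10 , 62 , 206 , 422 , 710
D3: 72 , 144 , 216 , 288
D4: 72 , 72 , 72
Constant fourth difference = 72, so extend:
288 + 72 = 360;  710 + 360 = 1070;  1387 + 1070 = 2457;  2361 + 2457 = 4818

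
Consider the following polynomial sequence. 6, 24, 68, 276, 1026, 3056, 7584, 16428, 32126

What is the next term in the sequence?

Δ: 18  44  208  750  2030  4528  8844  15698
Δ²: 26  164  542  1280  2498  4316  6854
Δ³: 138  378  738  1218  1818  2538
Δ⁴: 240  360  480  600  720
Δ⁵: 120  120  120  120
Constant fifth difference = 120, so extend:
720 + 120 = 840;  2538 + 840 = 3378;  6854 + 3378 = 10232;  15698 + 10232 = 25930;  32126 + 25930 = 58056

58056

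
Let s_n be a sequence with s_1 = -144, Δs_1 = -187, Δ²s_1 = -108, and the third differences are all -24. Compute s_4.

Build the table forward from the leading diagonal:
Δ³: -24  -24  -24  -24
Δ²: -108  -132  -156  -180
Δ: -187  -295  -427  -583
s: -144  -331  -626  -1053

-1053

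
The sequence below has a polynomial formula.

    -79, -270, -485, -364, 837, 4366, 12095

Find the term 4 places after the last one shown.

D1: -191, -215, 121, 1201, 3529, 7729
D2: -24, 336, 1080, 2328, 4200
D3: 360, 744, 1248, 1872
D4: 384, 504, 624
D5: 120, 120
The fifth differences are constant (120).
624 + 120 = 744;  1872 + 744 = 2616;  4200 + 2616 = 6816;  7729 + 6816 = 14545;  12095 + 14545 = 26640
744 + 120 = 864;  2616 + 864 = 3480;  6816 + 3480 = 10296;  14545 + 10296 = 24841;  26640 + 24841 = 51481
864 + 120 = 984;  3480 + 984 = 4464;  10296 + 4464 = 14760;  24841 + 14760 = 39601;  51481 + 39601 = 91082
984 + 120 = 1104;  4464 + 1104 = 5568;  14760 + 5568 = 20328;  39601 + 20328 = 59929;  91082 + 59929 = 151011

151011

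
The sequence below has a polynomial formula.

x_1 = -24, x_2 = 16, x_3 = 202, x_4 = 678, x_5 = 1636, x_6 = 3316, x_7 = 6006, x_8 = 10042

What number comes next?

15808

Δ: 40  186  476  958  1680  2690  4036
Δ²: 146  290  482  722  1010  1346
Δ³: 144  192  240  288  336
Δ⁴: 48  48  48  48
Constant fourth difference = 48, so extend:
336 + 48 = 384;  1346 + 384 = 1730;  4036 + 1730 = 5766;  10042 + 5766 = 15808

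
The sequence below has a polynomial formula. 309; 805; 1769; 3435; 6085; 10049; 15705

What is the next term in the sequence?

23479

496 , 964 , 1666 , 2650 , 3964 , 5656
468 , 702 , 984 , 1314 , 1692
234 , 282 , 330 , 378
48 , 48 , 48
Fourth differences constant at 48.
378 + 48 = 426;  1692 + 426 = 2118;  5656 + 2118 = 7774;  15705 + 7774 = 23479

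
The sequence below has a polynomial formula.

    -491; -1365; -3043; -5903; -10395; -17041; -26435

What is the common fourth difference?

-72

Δ: -874, -1678, -2860, -4492, -6646, -9394
Δ²: -804, -1182, -1632, -2154, -2748
Δ³: -378, -450, -522, -594
Δ⁴: -72, -72, -72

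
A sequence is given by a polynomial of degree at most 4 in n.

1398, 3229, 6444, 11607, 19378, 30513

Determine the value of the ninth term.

93102

Δ: 1831  3215  5163  7771  11135
Δ²: 1384  1948  2608  3364
Δ³: 564  660  756
Δ⁴: 96  96
Constant fourth difference = 96, so extend:
756 + 96 = 852;  3364 + 852 = 4216;  11135 + 4216 = 15351;  30513 + 15351 = 45864
852 + 96 = 948;  4216 + 948 = 5164;  15351 + 5164 = 20515;  45864 + 20515 = 66379
948 + 96 = 1044;  5164 + 1044 = 6208;  20515 + 6208 = 26723;  66379 + 26723 = 93102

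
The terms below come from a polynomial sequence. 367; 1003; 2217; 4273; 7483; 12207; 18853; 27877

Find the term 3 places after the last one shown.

636, 1214, 2056, 3210, 4724, 6646, 9024
578, 842, 1154, 1514, 1922, 2378
264, 312, 360, 408, 456
48, 48, 48, 48
The fourth differences are constant (48).
456 + 48 = 504;  2378 + 504 = 2882;  9024 + 2882 = 11906;  27877 + 11906 = 39783
504 + 48 = 552;  2882 + 552 = 3434;  11906 + 3434 = 15340;  39783 + 15340 = 55123
552 + 48 = 600;  3434 + 600 = 4034;  15340 + 4034 = 19374;  55123 + 19374 = 74497

74497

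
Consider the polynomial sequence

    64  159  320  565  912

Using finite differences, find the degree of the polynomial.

Δ: 95, 161, 245, 347
Δ²: 66, 84, 102
Δ³: 18, 18
The third differences are constant, so the polynomial has degree 3.

3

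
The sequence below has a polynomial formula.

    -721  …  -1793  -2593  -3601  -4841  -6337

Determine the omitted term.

Using the last 5 terms:
Δ: -800  -1008  -1240  -1496
Δ²: -208  -232  -256
Δ³: -24  -24
Constant third difference = -24.
Extend backward: -208 + 24 = -184;  -800 + 184 = -616;  -1793 + 616 = -1177

-1177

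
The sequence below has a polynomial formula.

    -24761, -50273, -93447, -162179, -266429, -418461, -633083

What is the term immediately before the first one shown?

-10839

Δ: -25512, -43174, -68732, -104250, -152032, -214622
Δ²: -17662, -25558, -35518, -47782, -62590
Δ³: -7896, -9960, -12264, -14808
Δ⁴: -2064, -2304, -2544
Δ⁵: -240, -240
The fifth differences are constant at -240.
Work back: -2064 + 240 = -1824;  -7896 + 1824 = -6072;  -17662 + 6072 = -11590;  -25512 + 11590 = -13922;  -24761 + 13922 = -10839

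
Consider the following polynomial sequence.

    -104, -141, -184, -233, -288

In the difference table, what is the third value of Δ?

-49

D1: -37, -43, -49, -55
D2: -6, -6, -6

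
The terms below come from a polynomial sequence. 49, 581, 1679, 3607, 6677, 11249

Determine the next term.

17731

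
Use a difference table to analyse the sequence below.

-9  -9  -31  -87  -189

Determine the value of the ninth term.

First differences: 0, -22, -56, -102
Second differences: -22, -34, -46
Third differences: -12, -12
The third differences are constant (-12).
-46 − 12 = -58;  -102 − 58 = -160;  -189 − 160 = -349
-58 − 12 = -70;  -160 − 70 = -230;  -349 − 230 = -579
-70 − 12 = -82;  -230 − 82 = -312;  -579 − 312 = -891
-82 − 12 = -94;  -312 − 94 = -406;  -891 − 406 = -1297

-1297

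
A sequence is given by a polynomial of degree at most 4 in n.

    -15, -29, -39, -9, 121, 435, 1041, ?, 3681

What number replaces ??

Using the first 7 terms:
Δ: -14  -10  30  130  314  606
Δ²: 4  40  100  184  292
Δ³: 36  60  84  108
Δ⁴: 24  24  24
Constant fourth difference = 24.
Extend forward: 108 + 24 = 132;  292 + 132 = 424;  606 + 424 = 1030;  1041 + 1030 = 2071

2071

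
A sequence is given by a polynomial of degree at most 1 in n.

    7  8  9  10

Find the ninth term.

Δ: 1, 1, 1
Constant first difference = 1, so extend:
10 + 1 = 11
11 + 1 = 12
12 + 1 = 13
13 + 1 = 14
14 + 1 = 15

15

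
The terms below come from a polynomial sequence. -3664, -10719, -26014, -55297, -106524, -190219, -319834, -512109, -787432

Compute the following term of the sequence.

-1170199

D1: -7055, -15295, -29283, -51227, -83695, -129615, -192275, -275323
D2: -8240, -13988, -21944, -32468, -45920, -62660, -83048
D3: -5748, -7956, -10524, -13452, -16740, -20388
D4: -2208, -2568, -2928, -3288, -3648
D5: -360, -360, -360, -360
The fifth differences are constant (-360).
-3648 − 360 = -4008;  -20388 − 4008 = -24396;  -83048 − 24396 = -107444;  -275323 − 107444 = -382767;  -787432 − 382767 = -1170199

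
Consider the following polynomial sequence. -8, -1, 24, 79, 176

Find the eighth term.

839

Δ: 7, 25, 55, 97
Δ²: 18, 30, 42
Δ³: 12, 12
Third differences constant at 12.
42 + 12 = 54;  97 + 54 = 151;  176 + 151 = 327
54 + 12 = 66;  151 + 66 = 217;  327 + 217 = 544
66 + 12 = 78;  217 + 78 = 295;  544 + 295 = 839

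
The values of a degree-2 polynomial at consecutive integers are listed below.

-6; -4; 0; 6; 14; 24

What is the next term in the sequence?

36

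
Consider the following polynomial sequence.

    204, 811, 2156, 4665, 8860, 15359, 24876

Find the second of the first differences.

Δ: 607, 1345, 2509, 4195, 6499, 9517
Δ²: 738, 1164, 1686, 2304, 3018
Δ³: 426, 522, 618, 714
Δ⁴: 96, 96, 96

1345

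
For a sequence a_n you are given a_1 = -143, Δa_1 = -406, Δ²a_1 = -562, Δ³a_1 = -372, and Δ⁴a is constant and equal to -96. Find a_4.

-3419

Build the table forward from the leading diagonal:
D4: -96  -96  -96  -96
D3: -372  -468  -564  -660
D2: -562  -934  -1402  -1966
D1: -406  -968  -1902  -3304
a: -143  -549  -1517  -3419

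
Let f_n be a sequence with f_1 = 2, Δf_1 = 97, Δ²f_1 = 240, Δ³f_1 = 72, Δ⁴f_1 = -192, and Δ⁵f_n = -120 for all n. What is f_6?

Build the table forward from the leading diagonal:
D5: -120  -120  -120  -120  -120  -120
D4: -192  -312  -432  -552  -672  -792
D3: 72  -120  -432  -864  -1416  -2088
D2: 240  312  192  -240  -1104  -2520
D1: 97  337  649  841  601  -503
f: 2  99  436  1085  1926  2527

2527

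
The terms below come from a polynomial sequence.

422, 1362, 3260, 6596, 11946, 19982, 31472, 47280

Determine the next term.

68366

D1: 940, 1898, 3336, 5350, 8036, 11490, 15808
D2: 958, 1438, 2014, 2686, 3454, 4318
D3: 480, 576, 672, 768, 864
D4: 96, 96, 96, 96
Fourth differences constant at 96.
864 + 96 = 960;  4318 + 960 = 5278;  15808 + 5278 = 21086;  47280 + 21086 = 68366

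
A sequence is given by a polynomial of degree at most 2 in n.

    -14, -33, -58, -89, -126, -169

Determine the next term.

-218

-19  -25  -31  -37  -43
-6  -6  -6  -6
Constant second difference = -6, so extend:
-43 − 6 = -49;  -169 − 49 = -218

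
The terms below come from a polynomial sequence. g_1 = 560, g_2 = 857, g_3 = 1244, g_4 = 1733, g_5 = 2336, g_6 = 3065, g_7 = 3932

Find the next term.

4949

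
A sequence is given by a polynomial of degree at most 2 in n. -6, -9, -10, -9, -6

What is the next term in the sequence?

-1

-3, -1, 1, 3
2, 2, 2
Constant second difference = 2, so extend:
3 + 2 = 5;  -6 + 5 = -1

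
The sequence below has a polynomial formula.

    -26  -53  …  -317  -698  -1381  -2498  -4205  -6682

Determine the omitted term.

Using the last 6 terms:
Δ: -381, -683, -1117, -1707, -2477
Δ²: -302, -434, -590, -770
Δ³: -132, -156, -180
Δ⁴: -24, -24
Constant fourth difference = -24.
Extend backward: -132 + 24 = -108;  -302 + 108 = -194;  -381 + 194 = -187;  -317 + 187 = -130

-130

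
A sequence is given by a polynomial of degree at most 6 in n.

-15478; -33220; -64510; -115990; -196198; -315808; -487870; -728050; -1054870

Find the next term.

-1489948

Δ: -17742, -31290, -51480, -80208, -119610, -172062, -240180, -326820
Δ²: -13548, -20190, -28728, -39402, -52452, -68118, -86640
Δ³: -6642, -8538, -10674, -13050, -15666, -18522
Δ⁴: -1896, -2136, -2376, -2616, -2856
Δ⁵: -240, -240, -240, -240
Fifth differences constant at -240.
-2856 − 240 = -3096;  -18522 − 3096 = -21618;  -86640 − 21618 = -108258;  -326820 − 108258 = -435078;  -1054870 − 435078 = -1489948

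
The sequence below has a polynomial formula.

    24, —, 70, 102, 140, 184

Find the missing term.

Using the last 4 terms:
D1: 32, 38, 44
D2: 6, 6
Constant second difference = 6.
Extend backward: 32 − 6 = 26;  70 − 26 = 44

44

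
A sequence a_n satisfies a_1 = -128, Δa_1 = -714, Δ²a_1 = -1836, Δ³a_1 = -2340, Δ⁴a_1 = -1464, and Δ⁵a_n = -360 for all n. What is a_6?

-53138

Build the table forward from the leading diagonal:
Fifth differences: -360, -360, -360, -360, -360, -360
Fourth differences: -1464, -1824, -2184, -2544, -2904, -3264
Third differences: -2340, -3804, -5628, -7812, -10356, -13260
Second differences: -1836, -4176, -7980, -13608, -21420, -31776
First differences: -714, -2550, -6726, -14706, -28314, -49734
a: -128, -842, -3392, -10118, -24824, -53138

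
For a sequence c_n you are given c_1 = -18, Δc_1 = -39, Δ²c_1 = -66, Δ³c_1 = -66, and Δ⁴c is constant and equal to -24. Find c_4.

-399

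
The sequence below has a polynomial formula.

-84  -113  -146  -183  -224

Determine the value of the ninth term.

Δ: -29  -33  -37  -41
Δ²: -4  -4  -4
Constant second difference = -4, so extend:
-41 − 4 = -45;  -224 − 45 = -269
-45 − 4 = -49;  -269 − 49 = -318
-49 − 4 = -53;  -318 − 53 = -371
-53 − 4 = -57;  -371 − 57 = -428

-428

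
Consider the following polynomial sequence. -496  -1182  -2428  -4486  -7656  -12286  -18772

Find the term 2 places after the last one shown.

Δ: -686, -1246, -2058, -3170, -4630, -6486
Δ²: -560, -812, -1112, -1460, -1856
Δ³: -252, -300, -348, -396
Δ⁴: -48, -48, -48
The fourth differences are constant (-48).
-396 − 48 = -444;  -1856 − 444 = -2300;  -6486 − 2300 = -8786;  -18772 − 8786 = -27558
-444 − 48 = -492;  -2300 − 492 = -2792;  -8786 − 2792 = -11578;  -27558 − 11578 = -39136

-39136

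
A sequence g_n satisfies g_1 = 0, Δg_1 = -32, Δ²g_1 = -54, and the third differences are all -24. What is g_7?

Build the table forward from the leading diagonal:
Δ³: -24, -24, -24, -24, -24, -24, -24
Δ²: -54, -78, -102, -126, -150, -174, -198
Δ: -32, -86, -164, -266, -392, -542, -716
g: 0, -32, -118, -282, -548, -940, -1482

-1482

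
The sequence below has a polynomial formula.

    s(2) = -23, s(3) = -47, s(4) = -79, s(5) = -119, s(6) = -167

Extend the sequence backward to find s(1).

Δ: -24, -32, -40, -48
Δ²: -8, -8, -8
The second differences are constant at -8.
Work back: -24 + 8 = -16;  -23 + 16 = -7

-7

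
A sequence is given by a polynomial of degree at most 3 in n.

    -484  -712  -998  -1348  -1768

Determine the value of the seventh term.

-2842

Δ: -228, -286, -350, -420
Δ²: -58, -64, -70
Δ³: -6, -6
Third differences constant at -6.
-70 − 6 = -76;  -420 − 76 = -496;  -1768 − 496 = -2264
-76 − 6 = -82;  -496 − 82 = -578;  -2264 − 578 = -2842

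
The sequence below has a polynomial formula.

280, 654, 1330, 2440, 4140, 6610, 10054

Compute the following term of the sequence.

14700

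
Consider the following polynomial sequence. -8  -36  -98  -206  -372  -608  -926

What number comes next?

Δ: -28, -62, -108, -166, -236, -318
Δ²: -34, -46, -58, -70, -82
Δ³: -12, -12, -12, -12
Third differences constant at -12.
-82 − 12 = -94;  -318 − 94 = -412;  -926 − 412 = -1338

-1338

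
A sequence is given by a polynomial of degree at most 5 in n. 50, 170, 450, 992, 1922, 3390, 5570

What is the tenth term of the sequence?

D1: 120 , 280 , 542 , 930 , 1468 , 2180
D2: 160 , 262 , 388 , 538 , 712
D3: 102 , 126 , 150 , 174
D4: 24 , 24 , 24
The fourth differences are constant (24).
174 + 24 = 198;  712 + 198 = 910;  2180 + 910 = 3090;  5570 + 3090 = 8660
198 + 24 = 222;  910 + 222 = 1132;  3090 + 1132 = 4222;  8660 + 4222 = 12882
222 + 24 = 246;  1132 + 246 = 1378;  4222 + 1378 = 5600;  12882 + 5600 = 18482

18482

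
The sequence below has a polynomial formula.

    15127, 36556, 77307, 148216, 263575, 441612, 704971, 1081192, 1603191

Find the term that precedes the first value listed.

21429  40751  70909  115359  178037  263359  376221  521999
19322  30158  44450  62678  85322  112862  145778
10836  14292  18228  22644  27540  32916
3456  3936  4416  4896  5376
480  480  480  480
The fifth differences are constant at 480.
Work back: 3456 − 480 = 2976;  10836 − 2976 = 7860;  19322 − 7860 = 11462;  21429 − 11462 = 9967;  15127 − 9967 = 5160

5160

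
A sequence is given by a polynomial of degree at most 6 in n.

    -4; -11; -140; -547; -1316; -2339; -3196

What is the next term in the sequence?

Δ: -7 , -129 , -407 , -769 , -1023 , -857
Δ²: -122 , -278 , -362 , -254 , 166
Δ³: -156 , -84 , 108 , 420
Δ⁴: 72 , 192 , 312
Δ⁵: 120 , 120
Fifth differences constant at 120.
312 + 120 = 432;  420 + 432 = 852;  166 + 852 = 1018;  -857 + 1018 = 161;  -3196 + 161 = -3035

-3035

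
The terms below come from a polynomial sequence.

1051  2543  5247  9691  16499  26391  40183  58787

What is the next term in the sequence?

First differences: 1492, 2704, 4444, 6808, 9892, 13792, 18604
Second differences: 1212, 1740, 2364, 3084, 3900, 4812
Third differences: 528, 624, 720, 816, 912
Fourth differences: 96, 96, 96, 96
Fourth differences constant at 96.
912 + 96 = 1008;  4812 + 1008 = 5820;  18604 + 5820 = 24424;  58787 + 24424 = 83211

83211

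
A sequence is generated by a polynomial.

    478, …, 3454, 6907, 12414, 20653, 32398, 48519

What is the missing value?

Using the last 6 terms:
D1: 3453, 5507, 8239, 11745, 16121
D2: 2054, 2732, 3506, 4376
D3: 678, 774, 870
D4: 96, 96
Constant fourth difference = 96.
Extend backward: 678 − 96 = 582;  2054 − 582 = 1472;  3453 − 1472 = 1981;  3454 − 1981 = 1473

1473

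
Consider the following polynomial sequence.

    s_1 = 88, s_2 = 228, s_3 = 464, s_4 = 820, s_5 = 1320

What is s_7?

2848

Δ: 140, 236, 356, 500
Δ²: 96, 120, 144
Δ³: 24, 24
Constant third difference = 24, so extend:
144 + 24 = 168;  500 + 168 = 668;  1320 + 668 = 1988
168 + 24 = 192;  668 + 192 = 860;  1988 + 860 = 2848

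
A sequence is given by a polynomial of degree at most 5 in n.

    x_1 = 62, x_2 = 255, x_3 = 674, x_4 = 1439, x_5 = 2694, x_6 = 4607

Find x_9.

16334

First differences: 193, 419, 765, 1255, 1913
Second differences: 226, 346, 490, 658
Third differences: 120, 144, 168
Fourth differences: 24, 24
The fourth differences are constant (24).
168 + 24 = 192;  658 + 192 = 850;  1913 + 850 = 2763;  4607 + 2763 = 7370
192 + 24 = 216;  850 + 216 = 1066;  2763 + 1066 = 3829;  7370 + 3829 = 11199
216 + 24 = 240;  1066 + 240 = 1306;  3829 + 1306 = 5135;  11199 + 5135 = 16334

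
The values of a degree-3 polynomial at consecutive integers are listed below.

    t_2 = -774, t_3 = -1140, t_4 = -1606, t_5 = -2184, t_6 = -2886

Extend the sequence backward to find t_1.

D1: -366  -466  -578  -702
D2: -100  -112  -124
D3: -12  -12
The third differences are constant at -12.
Work back: -100 + 12 = -88;  -366 + 88 = -278;  -774 + 278 = -496

-496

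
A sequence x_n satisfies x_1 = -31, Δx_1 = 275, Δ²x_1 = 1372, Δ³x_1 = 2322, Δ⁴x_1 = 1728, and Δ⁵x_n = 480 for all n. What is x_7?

Build the table forward from the leading diagonal:
Δ⁵: 480  480  480  480  480  480  480
Δ⁴: 1728  2208  2688  3168  3648  4128  4608
Δ³: 2322  4050  6258  8946  12114  15762  19890
Δ²: 1372  3694  7744  14002  22948  35062  50824
Δ: 275  1647  5341  13085  27087  50035  85097
x: -31  244  1891  7232  20317  47404  97439

97439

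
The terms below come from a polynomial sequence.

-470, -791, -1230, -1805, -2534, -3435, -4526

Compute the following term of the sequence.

Δ: -321 , -439 , -575 , -729 , -901 , -1091
Δ²: -118 , -136 , -154 , -172 , -190
Δ³: -18 , -18 , -18 , -18
Constant third difference = -18, so extend:
-190 − 18 = -208;  -1091 − 208 = -1299;  -4526 − 1299 = -5825

-5825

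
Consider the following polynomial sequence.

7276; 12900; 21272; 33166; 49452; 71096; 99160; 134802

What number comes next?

179276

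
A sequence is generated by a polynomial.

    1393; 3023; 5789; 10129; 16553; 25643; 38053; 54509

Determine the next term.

75809

First differences: 1630, 2766, 4340, 6424, 9090, 12410, 16456
Second differences: 1136, 1574, 2084, 2666, 3320, 4046
Third differences: 438, 510, 582, 654, 726
Fourth differences: 72, 72, 72, 72
Constant fourth difference = 72, so extend:
726 + 72 = 798;  4046 + 798 = 4844;  16456 + 4844 = 21300;  54509 + 21300 = 75809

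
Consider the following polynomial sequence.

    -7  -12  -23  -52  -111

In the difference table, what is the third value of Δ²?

-30

First differences: -5, -11, -29, -59
Second differences: -6, -18, -30
Third differences: -12, -12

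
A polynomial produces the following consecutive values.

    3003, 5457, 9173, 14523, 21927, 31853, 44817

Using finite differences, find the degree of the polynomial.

Δ: 2454, 3716, 5350, 7404, 9926, 12964
Δ²: 1262, 1634, 2054, 2522, 3038
Δ³: 372, 420, 468, 516
Δ⁴: 48, 48, 48
The fourth differences are constant, so the polynomial has degree 4.

4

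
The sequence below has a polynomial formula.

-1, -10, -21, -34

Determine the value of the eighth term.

-106

First differences: -9, -11, -13
Second differences: -2, -2
Constant second difference = -2, so extend:
-13 − 2 = -15;  -34 − 15 = -49
-15 − 2 = -17;  -49 − 17 = -66
-17 − 2 = -19;  -66 − 19 = -85
-19 − 2 = -21;  -85 − 21 = -106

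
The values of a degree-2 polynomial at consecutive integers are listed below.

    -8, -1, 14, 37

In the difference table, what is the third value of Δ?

23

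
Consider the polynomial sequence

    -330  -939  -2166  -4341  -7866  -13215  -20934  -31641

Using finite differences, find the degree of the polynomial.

Δ: -609, -1227, -2175, -3525, -5349, -7719, -10707
Δ²: -618, -948, -1350, -1824, -2370, -2988
Δ³: -330, -402, -474, -546, -618
Δ⁴: -72, -72, -72, -72
The fourth differences are constant, so the polynomial has degree 4.

4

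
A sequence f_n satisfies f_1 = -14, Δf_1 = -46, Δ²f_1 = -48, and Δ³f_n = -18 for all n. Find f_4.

-314

Build the table forward from the leading diagonal:
Third differences: -18  -18  -18  -18
Second differences: -48  -66  -84  -102
First differences: -46  -94  -160  -244
f: -14  -60  -154  -314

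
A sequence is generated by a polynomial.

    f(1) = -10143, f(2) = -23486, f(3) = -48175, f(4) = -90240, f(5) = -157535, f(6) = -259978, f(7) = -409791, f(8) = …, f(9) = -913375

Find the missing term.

Using the first 7 terms:
First differences: -13343  -24689  -42065  -67295  -102443  -149813
Second differences: -11346  -17376  -25230  -35148  -47370
Third differences: -6030  -7854  -9918  -12222
Fourth differences: -1824  -2064  -2304
Fifth differences: -240  -240
Constant fifth difference = -240.
Extend forward: -2304 − 240 = -2544;  -12222 − 2544 = -14766;  -47370 − 14766 = -62136;  -149813 − 62136 = -211949;  -409791 − 211949 = -621740

-621740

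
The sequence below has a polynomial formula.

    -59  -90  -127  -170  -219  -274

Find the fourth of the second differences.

D1: -31, -37, -43, -49, -55
D2: -6, -6, -6, -6

-6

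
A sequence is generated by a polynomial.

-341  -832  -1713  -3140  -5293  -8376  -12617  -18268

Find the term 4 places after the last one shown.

-60852

D1: -491, -881, -1427, -2153, -3083, -4241, -5651
D2: -390, -546, -726, -930, -1158, -1410
D3: -156, -180, -204, -228, -252
D4: -24, -24, -24, -24
The fourth differences are constant (-24).
-252 − 24 = -276;  -1410 − 276 = -1686;  -5651 − 1686 = -7337;  -18268 − 7337 = -25605
-276 − 24 = -300;  -1686 − 300 = -1986;  -7337 − 1986 = -9323;  -25605 − 9323 = -34928
-300 − 24 = -324;  -1986 − 324 = -2310;  -9323 − 2310 = -11633;  -34928 − 11633 = -46561
-324 − 24 = -348;  -2310 − 348 = -2658;  -11633 − 2658 = -14291;  -46561 − 14291 = -60852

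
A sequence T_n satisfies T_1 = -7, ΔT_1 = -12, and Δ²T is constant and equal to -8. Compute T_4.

-67

Build the table forward from the leading diagonal:
Δ²: -8, -8, -8, -8
Δ: -12, -20, -28, -36
T: -7, -19, -39, -67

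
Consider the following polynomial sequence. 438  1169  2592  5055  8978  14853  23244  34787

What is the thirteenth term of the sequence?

Δ: 731, 1423, 2463, 3923, 5875, 8391, 11543
Δ²: 692, 1040, 1460, 1952, 2516, 3152
Δ³: 348, 420, 492, 564, 636
Δ⁴: 72, 72, 72, 72
Fourth differences constant at 72.
636 + 72 = 708;  3152 + 708 = 3860;  11543 + 3860 = 15403;  34787 + 15403 = 50190
708 + 72 = 780;  3860 + 780 = 4640;  15403 + 4640 = 20043;  50190 + 20043 = 70233
780 + 72 = 852;  4640 + 852 = 5492;  20043 + 5492 = 25535;  70233 + 25535 = 95768
852 + 72 = 924;  5492 + 924 = 6416;  25535 + 6416 = 31951;  95768 + 31951 = 127719
924 + 72 = 996;  6416 + 996 = 7412;  31951 + 7412 = 39363;  127719 + 39363 = 167082

167082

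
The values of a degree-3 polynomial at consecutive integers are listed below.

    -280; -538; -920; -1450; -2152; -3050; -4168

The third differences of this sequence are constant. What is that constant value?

Δ: -258, -382, -530, -702, -898, -1118
Δ²: -124, -148, -172, -196, -220
Δ³: -24, -24, -24, -24

-24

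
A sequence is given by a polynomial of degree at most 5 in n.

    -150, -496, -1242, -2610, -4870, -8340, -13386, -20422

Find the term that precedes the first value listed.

-30

-346  -746  -1368  -2260  -3470  -5046  -7036
-400  -622  -892  -1210  -1576  -1990
-222  -270  -318  -366  -414
-48  -48  -48  -48
The fourth differences are constant at -48.
Work back: -222 + 48 = -174;  -400 + 174 = -226;  -346 + 226 = -120;  -150 + 120 = -30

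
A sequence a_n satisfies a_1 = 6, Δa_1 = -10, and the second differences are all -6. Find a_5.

-70

Build the table forward from the leading diagonal:
Second differences: -6  -6  -6  -6  -6
First differences: -10  -16  -22  -28  -34
a: 6  -4  -20  -42  -70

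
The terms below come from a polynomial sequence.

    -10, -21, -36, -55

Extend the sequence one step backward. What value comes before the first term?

-3

Δ: -11, -15, -19
Δ²: -4, -4
The second differences are constant at -4.
Work back: -11 + 4 = -7;  -10 + 7 = -3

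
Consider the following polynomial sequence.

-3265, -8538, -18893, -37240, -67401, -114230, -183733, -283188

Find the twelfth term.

D1: -5273  -10355  -18347  -30161  -46829  -69503  -99455
D2: -5082  -7992  -11814  -16668  -22674  -29952
D3: -2910  -3822  -4854  -6006  -7278
D4: -912  -1032  -1152  -1272
D5: -120  -120  -120
Constant fifth difference = -120, so extend:
-1272 − 120 = -1392;  -7278 − 1392 = -8670;  -29952 − 8670 = -38622;  -99455 − 38622 = -138077;  -283188 − 138077 = -421265
-1392 − 120 = -1512;  -8670 − 1512 = -10182;  -38622 − 10182 = -48804;  -138077 − 48804 = -186881;  -421265 − 186881 = -608146
-1512 − 120 = -1632;  -10182 − 1632 = -11814;  -48804 − 11814 = -60618;  -186881 − 60618 = -247499;  -608146 − 247499 = -855645
-1632 − 120 = -1752;  -11814 − 1752 = -13566;  -60618 − 13566 = -74184;  -247499 − 74184 = -321683;  -855645 − 321683 = -1177328

-1177328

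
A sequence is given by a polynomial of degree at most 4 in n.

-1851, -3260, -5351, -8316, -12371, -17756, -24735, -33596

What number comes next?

-44651

-1409 , -2091 , -2965 , -4055 , -5385 , -6979 , -8861
-682 , -874 , -1090 , -1330 , -1594 , -1882
-192 , -216 , -240 , -264 , -288
-24 , -24 , -24 , -24
The fourth differences are constant (-24).
-288 − 24 = -312;  -1882 − 312 = -2194;  -8861 − 2194 = -11055;  -33596 − 11055 = -44651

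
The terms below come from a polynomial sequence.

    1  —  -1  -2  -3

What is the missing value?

Using the last 3 terms:
D1: -1  -1
Constant first difference = -1.
Extend backward: -1 + 1 = 0

0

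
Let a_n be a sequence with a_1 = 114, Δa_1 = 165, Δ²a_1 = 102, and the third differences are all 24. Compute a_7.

Build the table forward from the leading diagonal:
Third differences: 24  24  24  24  24  24  24
Second differences: 102  126  150  174  198  222  246
First differences: 165  267  393  543  717  915  1137
a: 114  279  546  939  1482  2199  3114

3114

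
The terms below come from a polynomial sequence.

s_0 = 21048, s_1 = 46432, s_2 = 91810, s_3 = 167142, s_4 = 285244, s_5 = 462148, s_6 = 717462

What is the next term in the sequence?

1074730

Δ: 25384  45378  75332  118102  176904  255314
Δ²: 19994  29954  42770  58802  78410
Δ³: 9960  12816  16032  19608
Δ⁴: 2856  3216  3576
Δ⁵: 360  360
The fifth differences are constant (360).
3576 + 360 = 3936;  19608 + 3936 = 23544;  78410 + 23544 = 101954;  255314 + 101954 = 357268;  717462 + 357268 = 1074730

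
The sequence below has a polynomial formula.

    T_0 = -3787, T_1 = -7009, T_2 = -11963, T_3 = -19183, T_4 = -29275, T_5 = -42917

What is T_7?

-83923

-3222, -4954, -7220, -10092, -13642
-1732, -2266, -2872, -3550
-534, -606, -678
-72, -72
Constant fourth difference = -72, so extend:
-678 − 72 = -750;  -3550 − 750 = -4300;  -13642 − 4300 = -17942;  -42917 − 17942 = -60859
-750 − 72 = -822;  -4300 − 822 = -5122;  -17942 − 5122 = -23064;  -60859 − 23064 = -83923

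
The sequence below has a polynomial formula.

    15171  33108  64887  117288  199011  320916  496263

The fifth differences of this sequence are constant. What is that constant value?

D1: 17937, 31779, 52401, 81723, 121905, 175347
D2: 13842, 20622, 29322, 40182, 53442
D3: 6780, 8700, 10860, 13260
D4: 1920, 2160, 2400
D5: 240, 240

240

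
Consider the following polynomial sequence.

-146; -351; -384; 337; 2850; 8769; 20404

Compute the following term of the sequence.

40881

-205 , -33 , 721 , 2513 , 5919 , 11635
172 , 754 , 1792 , 3406 , 5716
582 , 1038 , 1614 , 2310
456 , 576 , 696
120 , 120
Constant fifth difference = 120, so extend:
696 + 120 = 816;  2310 + 816 = 3126;  5716 + 3126 = 8842;  11635 + 8842 = 20477;  20404 + 20477 = 40881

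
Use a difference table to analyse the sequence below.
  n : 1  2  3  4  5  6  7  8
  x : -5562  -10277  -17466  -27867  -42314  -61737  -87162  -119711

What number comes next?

-160602

-4715 , -7189 , -10401 , -14447 , -19423 , -25425 , -32549
-2474 , -3212 , -4046 , -4976 , -6002 , -7124
-738 , -834 , -930 , -1026 , -1122
-96 , -96 , -96 , -96
Constant fourth difference = -96, so extend:
-1122 − 96 = -1218;  -7124 − 1218 = -8342;  -32549 − 8342 = -40891;  -119711 − 40891 = -160602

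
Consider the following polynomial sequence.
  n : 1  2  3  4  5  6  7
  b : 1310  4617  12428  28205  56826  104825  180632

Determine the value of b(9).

First differences: 3307, 7811, 15777, 28621, 47999, 75807
Second differences: 4504, 7966, 12844, 19378, 27808
Third differences: 3462, 4878, 6534, 8430
Fourth differences: 1416, 1656, 1896
Fifth differences: 240, 240
Constant fifth difference = 240, so extend:
1896 + 240 = 2136;  8430 + 2136 = 10566;  27808 + 10566 = 38374;  75807 + 38374 = 114181;  180632 + 114181 = 294813
2136 + 240 = 2376;  10566 + 2376 = 12942;  38374 + 12942 = 51316;  114181 + 51316 = 165497;  294813 + 165497 = 460310

460310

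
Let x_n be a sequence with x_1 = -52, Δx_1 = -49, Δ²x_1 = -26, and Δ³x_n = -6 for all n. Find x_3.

-176

Build the table forward from the leading diagonal:
Third differences: -6  -6  -6
Second differences: -26  -32  -38
First differences: -49  -75  -107
x: -52  -101  -176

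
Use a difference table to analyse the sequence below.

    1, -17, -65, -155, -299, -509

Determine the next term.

-797

Δ: -18, -48, -90, -144, -210
Δ²: -30, -42, -54, -66
Δ³: -12, -12, -12
Constant third difference = -12, so extend:
-66 − 12 = -78;  -210 − 78 = -288;  -509 − 288 = -797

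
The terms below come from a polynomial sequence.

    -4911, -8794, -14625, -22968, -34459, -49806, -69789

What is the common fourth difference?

-72

Δ: -3883, -5831, -8343, -11491, -15347, -19983
Δ²: -1948, -2512, -3148, -3856, -4636
Δ³: -564, -636, -708, -780
Δ⁴: -72, -72, -72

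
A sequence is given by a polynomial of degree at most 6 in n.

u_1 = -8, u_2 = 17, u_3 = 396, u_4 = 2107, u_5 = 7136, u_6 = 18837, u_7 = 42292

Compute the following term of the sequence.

84671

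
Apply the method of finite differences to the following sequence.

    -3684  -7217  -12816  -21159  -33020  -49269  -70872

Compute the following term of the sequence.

-3533, -5599, -8343, -11861, -16249, -21603
-2066, -2744, -3518, -4388, -5354
-678, -774, -870, -966
-96, -96, -96
Constant fourth difference = -96, so extend:
-966 − 96 = -1062;  -5354 − 1062 = -6416;  -21603 − 6416 = -28019;  -70872 − 28019 = -98891

-98891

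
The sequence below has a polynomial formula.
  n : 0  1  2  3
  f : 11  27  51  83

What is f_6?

D1: 16  24  32
D2: 8  8
Constant second difference = 8, so extend:
32 + 8 = 40;  83 + 40 = 123
40 + 8 = 48;  123 + 48 = 171
48 + 8 = 56;  171 + 56 = 227

227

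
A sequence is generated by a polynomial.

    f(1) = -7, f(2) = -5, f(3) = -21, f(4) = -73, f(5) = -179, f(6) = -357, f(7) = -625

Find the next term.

-1001

Δ: 2, -16, -52, -106, -178, -268
Δ²: -18, -36, -54, -72, -90
Δ³: -18, -18, -18, -18
Constant third difference = -18, so extend:
-90 − 18 = -108;  -268 − 108 = -376;  -625 − 376 = -1001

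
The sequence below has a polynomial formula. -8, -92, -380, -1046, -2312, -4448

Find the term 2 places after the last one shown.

-84 , -288 , -666 , -1266 , -2136
-204 , -378 , -600 , -870
-174 , -222 , -270
-48 , -48
The fourth differences are constant (-48).
-270 − 48 = -318;  -870 − 318 = -1188;  -2136 − 1188 = -3324;  -4448 − 3324 = -7772
-318 − 48 = -366;  -1188 − 366 = -1554;  -3324 − 1554 = -4878;  -7772 − 4878 = -12650

-12650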